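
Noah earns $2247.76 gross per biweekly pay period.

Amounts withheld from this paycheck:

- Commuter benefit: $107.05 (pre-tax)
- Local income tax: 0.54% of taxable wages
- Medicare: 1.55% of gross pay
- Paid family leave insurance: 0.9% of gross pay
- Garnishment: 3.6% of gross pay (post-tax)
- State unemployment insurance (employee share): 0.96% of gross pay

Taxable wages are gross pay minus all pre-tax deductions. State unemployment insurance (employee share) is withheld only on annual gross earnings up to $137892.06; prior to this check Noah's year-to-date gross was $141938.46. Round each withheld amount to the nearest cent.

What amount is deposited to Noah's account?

Commuter benefit: $107.05
Taxable wages = $2247.76 − $107.05 = $2140.71
Local income tax: $2140.71 × 0.0054 = $11.56
Paid family leave insurance: $2247.76 × 0.009 = $20.23
State unemployment insurance (employee share): annual cap $137892.06 already reached (YTD $141938.46), so $0.00
Medicare: $2247.76 × 0.0155 = $34.84
Garnishment: $2247.76 × 0.036 = $80.92
Total deductions = $107.05 + $11.56 + $20.23 + $0.00 + $34.84 + $80.92 = $254.60
Net pay = $2247.76 − $254.60 = $1993.16

$1993.16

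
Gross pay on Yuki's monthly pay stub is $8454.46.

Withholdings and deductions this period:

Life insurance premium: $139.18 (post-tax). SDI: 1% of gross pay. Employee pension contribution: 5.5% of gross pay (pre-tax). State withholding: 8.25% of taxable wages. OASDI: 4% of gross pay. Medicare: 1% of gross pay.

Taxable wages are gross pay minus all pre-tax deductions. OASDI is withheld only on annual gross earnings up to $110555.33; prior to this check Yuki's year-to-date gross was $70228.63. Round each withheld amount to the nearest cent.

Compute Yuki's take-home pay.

Employee pension contribution: $8454.46 × 0.055 = $465.00
Taxable wages = $8454.46 − $465.00 = $7989.46
State withholding: $7989.46 × 0.0825 = $659.13
Medicare: $8454.46 × 0.01 = $84.54
OASDI: cap not yet reached, full $8454.46 is subject → $8454.46 × 0.04 = $338.18
SDI: $8454.46 × 0.01 = $84.54
Life insurance premium: $139.18
Total deductions = $465.00 + $659.13 + $84.54 + $338.18 + $84.54 + $139.18 = $1770.57
Net pay = $8454.46 − $1770.57 = $6683.89

$6683.89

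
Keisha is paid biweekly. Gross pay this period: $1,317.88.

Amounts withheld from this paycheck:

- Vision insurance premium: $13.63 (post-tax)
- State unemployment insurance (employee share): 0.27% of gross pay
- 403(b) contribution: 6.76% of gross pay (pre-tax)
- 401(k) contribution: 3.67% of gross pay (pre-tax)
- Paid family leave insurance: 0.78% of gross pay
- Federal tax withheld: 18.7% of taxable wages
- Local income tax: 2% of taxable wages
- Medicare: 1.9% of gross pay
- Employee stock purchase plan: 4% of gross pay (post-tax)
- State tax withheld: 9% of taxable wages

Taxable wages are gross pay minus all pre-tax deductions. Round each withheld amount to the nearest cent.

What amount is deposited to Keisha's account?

401(k) contribution: $1,317.88 × 0.0367 = $48.37
403(b) contribution: $1,317.88 × 0.0676 = $89.09
Pre-tax total = $48.37 + $89.09 = $137.46
Taxable wages = $1,317.88 − $137.46 = $1,180.42
Federal tax withheld: $1,180.42 × 0.187 = $220.74
State tax withheld: $1,180.42 × 0.09 = $106.24
Local income tax: $1,180.42 × 0.02 = $23.61
Paid family leave insurance: $1,317.88 × 0.0078 = $10.28
Medicare: $1,317.88 × 0.019 = $25.04
State unemployment insurance (employee share): $1,317.88 × 0.0027 = $3.56
Employee stock purchase plan: $1,317.88 × 0.04 = $52.72
Vision insurance premium: $13.63
Total deductions = $48.37 + $89.09 + $220.74 + $106.24 + $23.61 + $10.28 + $25.04 + $3.56 + $52.72 + $13.63 = $593.28
Net pay = $1,317.88 − $593.28 = $724.60

$724.60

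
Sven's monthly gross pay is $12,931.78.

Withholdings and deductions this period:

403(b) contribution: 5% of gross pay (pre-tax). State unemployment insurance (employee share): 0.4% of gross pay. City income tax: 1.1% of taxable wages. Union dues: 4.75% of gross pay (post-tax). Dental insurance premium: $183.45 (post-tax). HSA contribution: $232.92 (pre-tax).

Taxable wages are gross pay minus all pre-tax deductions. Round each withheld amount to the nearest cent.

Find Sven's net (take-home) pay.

403(b) contribution: $12,931.78 × 0.05 = $646.59
HSA contribution: $232.92
Pre-tax total = $646.59 + $232.92 = $879.51
Taxable wages = $12,931.78 − $879.51 = $12,052.27
City income tax: $12,052.27 × 0.011 = $132.57
State unemployment insurance (employee share): $12,931.78 × 0.004 = $51.73
Dental insurance premium: $183.45
Union dues: $12,931.78 × 0.0475 = $614.26
Total deductions = $646.59 + $232.92 + $132.57 + $51.73 + $183.45 + $614.26 = $1,861.52
Net pay = $12,931.78 − $1,861.52 = $11,070.26

$11,070.26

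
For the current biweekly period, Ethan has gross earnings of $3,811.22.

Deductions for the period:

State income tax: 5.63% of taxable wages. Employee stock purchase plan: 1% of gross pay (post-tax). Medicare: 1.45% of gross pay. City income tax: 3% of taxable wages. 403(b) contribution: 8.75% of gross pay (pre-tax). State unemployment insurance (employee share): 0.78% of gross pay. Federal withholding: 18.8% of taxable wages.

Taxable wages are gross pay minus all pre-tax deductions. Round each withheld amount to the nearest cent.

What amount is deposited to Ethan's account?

403(b) contribution: $3,811.22 × 0.0875 = $333.48
Taxable wages = $3,811.22 − $333.48 = $3,477.74
State income tax: $3,477.74 × 0.0563 = $195.80
City income tax: $3,477.74 × 0.03 = $104.33
Federal withholding: $3,477.74 × 0.188 = $653.82
State unemployment insurance (employee share): $3,811.22 × 0.0078 = $29.73
Medicare: $3,811.22 × 0.0145 = $55.26
Employee stock purchase plan: $3,811.22 × 0.01 = $38.11
Total deductions = $333.48 + $195.80 + $104.33 + $653.82 + $29.73 + $55.26 + $38.11 = $1,410.53
Net pay = $3,811.22 − $1,410.53 = $2,400.69

$2,400.69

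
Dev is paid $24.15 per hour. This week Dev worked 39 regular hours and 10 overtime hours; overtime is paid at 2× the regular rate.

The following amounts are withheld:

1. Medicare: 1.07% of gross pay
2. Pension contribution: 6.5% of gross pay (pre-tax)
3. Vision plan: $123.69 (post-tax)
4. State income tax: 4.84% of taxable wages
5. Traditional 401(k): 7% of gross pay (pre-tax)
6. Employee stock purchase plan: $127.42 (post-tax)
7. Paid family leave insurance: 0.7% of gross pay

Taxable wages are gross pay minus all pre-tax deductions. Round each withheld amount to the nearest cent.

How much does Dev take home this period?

$896.51

Regular pay: 39 × $24.15 = $941.85
Overtime pay: 10 × $24.15 × 2 = $483.00
Gross pay = $941.85 + $483.00 = $1424.85
Pension contribution: $1424.85 × 0.065 = $92.62
Traditional 401(k): $1424.85 × 0.07 = $99.74
Pre-tax total = $92.62 + $99.74 = $192.36
Taxable wages = $1424.85 − $192.36 = $1232.49
State income tax: $1232.49 × 0.0484 = $59.65
Medicare: $1424.85 × 0.0107 = $15.25
Paid family leave insurance: $1424.85 × 0.007 = $9.97
Employee stock purchase plan: $127.42
Vision plan: $123.69
Total deductions = $92.62 + $99.74 + $59.65 + $15.25 + $9.97 + $127.42 + $123.69 = $528.34
Net pay = $1424.85 − $528.34 = $896.51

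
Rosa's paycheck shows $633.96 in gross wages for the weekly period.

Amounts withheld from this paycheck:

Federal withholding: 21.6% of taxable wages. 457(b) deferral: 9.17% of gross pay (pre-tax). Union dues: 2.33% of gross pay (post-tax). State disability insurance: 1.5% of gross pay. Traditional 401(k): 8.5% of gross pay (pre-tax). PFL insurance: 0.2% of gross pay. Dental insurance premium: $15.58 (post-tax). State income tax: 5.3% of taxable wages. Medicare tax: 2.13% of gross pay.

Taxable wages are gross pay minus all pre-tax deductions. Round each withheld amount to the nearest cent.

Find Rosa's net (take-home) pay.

$326.91

Traditional 401(k): $633.96 × 0.085 = $53.89
457(b) deferral: $633.96 × 0.0917 = $58.13
Pre-tax total = $53.89 + $58.13 = $112.02
Taxable wages = $633.96 − $112.02 = $521.94
State income tax: $521.94 × 0.053 = $27.66
Federal withholding: $521.94 × 0.216 = $112.74
PFL insurance: $633.96 × 0.002 = $1.27
State disability insurance: $633.96 × 0.015 = $9.51
Medicare tax: $633.96 × 0.0213 = $13.50
Dental insurance premium: $15.58
Union dues: $633.96 × 0.0233 = $14.77
Total deductions = $53.89 + $58.13 + $27.66 + $112.74 + $1.27 + $9.51 + $13.50 + $15.58 + $14.77 = $307.05
Net pay = $633.96 − $307.05 = $326.91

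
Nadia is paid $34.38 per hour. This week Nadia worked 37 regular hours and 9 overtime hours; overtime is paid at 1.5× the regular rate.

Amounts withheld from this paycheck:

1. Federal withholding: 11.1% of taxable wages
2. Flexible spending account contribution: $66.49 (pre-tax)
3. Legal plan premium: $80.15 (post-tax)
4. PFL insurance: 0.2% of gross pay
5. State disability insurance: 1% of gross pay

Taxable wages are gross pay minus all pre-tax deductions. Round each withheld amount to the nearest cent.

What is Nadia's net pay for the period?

Regular pay: 37 × $34.38 = $1,272.06
Overtime pay: 9 × $34.38 × 1.5 = $464.13
Gross pay = $1,272.06 + $464.13 = $1,736.19
Flexible spending account contribution: $66.49
Taxable wages = $1,736.19 − $66.49 = $1,669.70
Federal withholding: $1,669.70 × 0.111 = $185.34
PFL insurance: $1,736.19 × 0.002 = $3.47
State disability insurance: $1,736.19 × 0.01 = $17.36
Legal plan premium: $80.15
Total deductions = $66.49 + $185.34 + $3.47 + $17.36 + $80.15 = $352.81
Net pay = $1,736.19 − $352.81 = $1,383.38

$1,383.38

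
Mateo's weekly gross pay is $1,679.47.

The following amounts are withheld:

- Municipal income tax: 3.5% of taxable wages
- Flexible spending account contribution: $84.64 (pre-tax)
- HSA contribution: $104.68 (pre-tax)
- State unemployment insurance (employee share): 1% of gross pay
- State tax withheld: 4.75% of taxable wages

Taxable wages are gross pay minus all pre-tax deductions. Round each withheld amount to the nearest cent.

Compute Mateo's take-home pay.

HSA contribution: $104.68
Flexible spending account contribution: $84.64
Pre-tax total = $104.68 + $84.64 = $189.32
Taxable wages = $1,679.47 − $189.32 = $1,490.15
State tax withheld: $1,490.15 × 0.0475 = $70.78
Municipal income tax: $1,490.15 × 0.035 = $52.16
State unemployment insurance (employee share): $1,679.47 × 0.01 = $16.79
Total deductions = $104.68 + $84.64 + $70.78 + $52.16 + $16.79 = $329.05
Net pay = $1,679.47 − $329.05 = $1,350.42

$1,350.42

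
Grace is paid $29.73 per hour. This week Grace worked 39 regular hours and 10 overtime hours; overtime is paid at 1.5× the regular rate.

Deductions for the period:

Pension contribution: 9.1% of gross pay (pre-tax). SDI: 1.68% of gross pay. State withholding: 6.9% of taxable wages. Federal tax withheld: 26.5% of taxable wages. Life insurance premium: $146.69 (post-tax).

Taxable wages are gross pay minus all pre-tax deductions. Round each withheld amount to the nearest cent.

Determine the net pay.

$798.26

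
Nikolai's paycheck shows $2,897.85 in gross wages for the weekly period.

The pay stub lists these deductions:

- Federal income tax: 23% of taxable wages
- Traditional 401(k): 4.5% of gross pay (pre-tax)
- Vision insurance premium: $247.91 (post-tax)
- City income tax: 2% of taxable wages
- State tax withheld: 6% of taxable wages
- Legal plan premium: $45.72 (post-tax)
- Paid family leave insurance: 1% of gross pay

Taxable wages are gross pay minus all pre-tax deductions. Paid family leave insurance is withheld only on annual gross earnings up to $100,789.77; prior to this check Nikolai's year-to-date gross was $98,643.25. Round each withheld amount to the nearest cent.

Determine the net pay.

$1,594.44

Traditional 401(k): $2,897.85 × 0.045 = $130.40
Taxable wages = $2,897.85 − $130.40 = $2,767.45
Federal income tax: $2,767.45 × 0.23 = $636.51
State tax withheld: $2,767.45 × 0.06 = $166.05
City income tax: $2,767.45 × 0.02 = $55.35
Paid family leave insurance: only $100,789.77 − $98,643.25 = $2,146.52 of this check is subject → $2,146.52 × 0.01 = $21.47
Legal plan premium: $45.72
Vision insurance premium: $247.91
Total deductions = $130.40 + $636.51 + $166.05 + $55.35 + $21.47 + $45.72 + $247.91 = $1,303.41
Net pay = $2,897.85 − $1,303.41 = $1,594.44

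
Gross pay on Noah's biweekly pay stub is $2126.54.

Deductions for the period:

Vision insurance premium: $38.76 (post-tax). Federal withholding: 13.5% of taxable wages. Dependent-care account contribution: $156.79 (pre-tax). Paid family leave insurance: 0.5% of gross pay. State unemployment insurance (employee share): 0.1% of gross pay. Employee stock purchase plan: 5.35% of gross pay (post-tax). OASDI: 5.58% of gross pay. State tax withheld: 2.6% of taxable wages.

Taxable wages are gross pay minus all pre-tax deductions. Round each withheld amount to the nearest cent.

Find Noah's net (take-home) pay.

$1368.67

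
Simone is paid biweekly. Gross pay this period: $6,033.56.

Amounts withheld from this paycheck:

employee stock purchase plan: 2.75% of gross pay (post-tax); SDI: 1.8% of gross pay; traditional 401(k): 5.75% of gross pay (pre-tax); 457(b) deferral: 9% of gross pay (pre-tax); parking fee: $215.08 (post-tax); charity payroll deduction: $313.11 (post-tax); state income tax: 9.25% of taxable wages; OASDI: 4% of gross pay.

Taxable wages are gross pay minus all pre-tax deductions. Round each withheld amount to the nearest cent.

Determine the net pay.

457(b) deferral: $6,033.56 × 0.09 = $543.02
Traditional 401(k): $6,033.56 × 0.0575 = $346.93
Pre-tax total = $543.02 + $346.93 = $889.95
Taxable wages = $6,033.56 − $889.95 = $5,143.61
State income tax: $5,143.61 × 0.0925 = $475.78
OASDI: $6,033.56 × 0.04 = $241.34
SDI: $6,033.56 × 0.018 = $108.60
Parking fee: $215.08
Employee stock purchase plan: $6,033.56 × 0.0275 = $165.92
Charity payroll deduction: $313.11
Total deductions = $543.02 + $346.93 + $475.78 + $241.34 + $108.60 + $215.08 + $165.92 + $313.11 = $2,409.78
Net pay = $6,033.56 − $2,409.78 = $3,623.78

$3,623.78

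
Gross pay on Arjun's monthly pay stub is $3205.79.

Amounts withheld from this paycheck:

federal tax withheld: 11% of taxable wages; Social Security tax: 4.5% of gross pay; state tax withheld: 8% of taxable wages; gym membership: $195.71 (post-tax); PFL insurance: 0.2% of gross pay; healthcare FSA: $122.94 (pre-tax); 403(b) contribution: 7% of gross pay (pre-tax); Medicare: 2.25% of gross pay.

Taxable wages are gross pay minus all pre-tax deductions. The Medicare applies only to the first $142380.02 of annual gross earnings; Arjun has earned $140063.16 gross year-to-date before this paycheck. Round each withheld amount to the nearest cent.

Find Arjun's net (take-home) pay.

Healthcare FSA: $122.94
403(b) contribution: $3205.79 × 0.07 = $224.41
Pre-tax total = $122.94 + $224.41 = $347.35
Taxable wages = $3205.79 − $347.35 = $2858.44
State tax withheld: $2858.44 × 0.08 = $228.68
Federal tax withheld: $2858.44 × 0.11 = $314.43
Medicare: only $142380.02 − $140063.16 = $2316.86 of this check is subject → $2316.86 × 0.0225 = $52.13
PFL insurance: $3205.79 × 0.002 = $6.41
Social Security tax: $3205.79 × 0.045 = $144.26
Gym membership: $195.71
Total deductions = $122.94 + $224.41 + $228.68 + $314.43 + $52.13 + $6.41 + $144.26 + $195.71 = $1288.97
Net pay = $3205.79 − $1288.97 = $1916.82

$1916.82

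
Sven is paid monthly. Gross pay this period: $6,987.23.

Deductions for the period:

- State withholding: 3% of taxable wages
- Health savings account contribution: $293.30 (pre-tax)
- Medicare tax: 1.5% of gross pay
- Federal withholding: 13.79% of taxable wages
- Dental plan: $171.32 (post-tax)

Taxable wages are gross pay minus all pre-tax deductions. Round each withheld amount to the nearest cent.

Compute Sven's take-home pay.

Health savings account contribution: $293.30
Taxable wages = $6,987.23 − $293.30 = $6,693.93
State withholding: $6,693.93 × 0.03 = $200.82
Federal withholding: $6,693.93 × 0.1379 = $923.09
Medicare tax: $6,987.23 × 0.015 = $104.81
Dental plan: $171.32
Total deductions = $293.30 + $200.82 + $923.09 + $104.81 + $171.32 = $1,693.34
Net pay = $6,987.23 − $1,693.34 = $5,293.89

$5,293.89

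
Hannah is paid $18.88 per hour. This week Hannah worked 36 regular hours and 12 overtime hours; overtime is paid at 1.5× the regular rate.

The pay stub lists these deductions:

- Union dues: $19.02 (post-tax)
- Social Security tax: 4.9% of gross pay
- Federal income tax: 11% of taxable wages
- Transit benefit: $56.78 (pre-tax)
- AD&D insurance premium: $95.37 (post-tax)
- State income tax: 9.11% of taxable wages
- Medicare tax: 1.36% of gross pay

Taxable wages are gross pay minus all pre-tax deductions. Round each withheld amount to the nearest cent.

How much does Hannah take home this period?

Regular pay: 36 × $18.88 = $679.68
Overtime pay: 12 × $18.88 × 1.5 = $339.84
Gross pay = $679.68 + $339.84 = $1,019.52
Transit benefit: $56.78
Taxable wages = $1,019.52 − $56.78 = $962.74
State income tax: $962.74 × 0.0911 = $87.71
Federal income tax: $962.74 × 0.11 = $105.90
Social Security tax: $1,019.52 × 0.049 = $49.96
Medicare tax: $1,019.52 × 0.0136 = $13.87
Union dues: $19.02
AD&D insurance premium: $95.37
Total deductions = $56.78 + $87.71 + $105.90 + $49.96 + $13.87 + $19.02 + $95.37 = $428.61
Net pay = $1,019.52 − $428.61 = $590.91

$590.91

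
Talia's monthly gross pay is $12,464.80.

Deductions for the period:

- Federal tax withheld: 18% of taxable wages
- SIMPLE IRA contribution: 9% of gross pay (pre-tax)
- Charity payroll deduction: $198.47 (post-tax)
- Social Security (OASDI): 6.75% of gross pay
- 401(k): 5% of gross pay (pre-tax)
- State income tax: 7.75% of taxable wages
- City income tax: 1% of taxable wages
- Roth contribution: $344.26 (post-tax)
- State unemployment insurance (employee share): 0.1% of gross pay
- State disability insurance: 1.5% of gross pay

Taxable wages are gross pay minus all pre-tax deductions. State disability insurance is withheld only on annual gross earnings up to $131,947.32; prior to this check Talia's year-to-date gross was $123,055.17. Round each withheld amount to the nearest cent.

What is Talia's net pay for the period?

401(k): $12,464.80 × 0.05 = $623.24
SIMPLE IRA contribution: $12,464.80 × 0.09 = $1,121.83
Pre-tax total = $623.24 + $1,121.83 = $1,745.07
Taxable wages = $12,464.80 − $1,745.07 = $10,719.73
City income tax: $10,719.73 × 0.01 = $107.20
State income tax: $10,719.73 × 0.0775 = $830.78
Federal tax withheld: $10,719.73 × 0.18 = $1,929.55
State disability insurance: only $131,947.32 − $123,055.17 = $8,892.15 of this check is subject → $8,892.15 × 0.015 = $133.38
State unemployment insurance (employee share): $12,464.80 × 0.001 = $12.46
Social Security (OASDI): $12,464.80 × 0.0675 = $841.37
Roth contribution: $344.26
Charity payroll deduction: $198.47
Total deductions = $623.24 + $1,121.83 + $107.20 + $830.78 + $1,929.55 + $133.38 + $12.46 + $841.37 + $344.26 + $198.47 = $6,142.54
Net pay = $12,464.80 − $6,142.54 = $6,322.26

$6,322.26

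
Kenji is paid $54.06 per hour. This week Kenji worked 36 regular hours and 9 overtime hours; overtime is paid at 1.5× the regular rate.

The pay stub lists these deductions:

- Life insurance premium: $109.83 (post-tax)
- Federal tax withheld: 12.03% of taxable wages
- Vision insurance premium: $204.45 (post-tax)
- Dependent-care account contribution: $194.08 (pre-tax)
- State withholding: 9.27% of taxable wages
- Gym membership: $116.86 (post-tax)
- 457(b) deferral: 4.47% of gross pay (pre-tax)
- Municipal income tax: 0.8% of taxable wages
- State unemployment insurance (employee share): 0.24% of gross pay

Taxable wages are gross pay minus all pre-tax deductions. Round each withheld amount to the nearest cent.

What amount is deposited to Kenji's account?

$1,402.65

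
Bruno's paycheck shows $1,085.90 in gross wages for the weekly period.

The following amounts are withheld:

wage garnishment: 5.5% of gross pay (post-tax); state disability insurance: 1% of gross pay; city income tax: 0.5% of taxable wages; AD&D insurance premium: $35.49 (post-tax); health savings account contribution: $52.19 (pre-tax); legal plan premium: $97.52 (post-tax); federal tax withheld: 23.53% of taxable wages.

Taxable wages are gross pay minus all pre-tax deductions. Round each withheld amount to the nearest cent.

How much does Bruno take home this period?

$581.72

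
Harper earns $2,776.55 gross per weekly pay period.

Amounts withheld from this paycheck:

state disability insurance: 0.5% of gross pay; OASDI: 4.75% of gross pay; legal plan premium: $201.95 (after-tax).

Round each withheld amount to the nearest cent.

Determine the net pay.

OASDI: $2,776.55 × 0.0475 = $131.89
State disability insurance: $2,776.55 × 0.005 = $13.88
Legal plan premium: $201.95
Total deductions = $131.89 + $13.88 + $201.95 = $347.72
Net pay = $2,776.55 − $347.72 = $2,428.83

$2,428.83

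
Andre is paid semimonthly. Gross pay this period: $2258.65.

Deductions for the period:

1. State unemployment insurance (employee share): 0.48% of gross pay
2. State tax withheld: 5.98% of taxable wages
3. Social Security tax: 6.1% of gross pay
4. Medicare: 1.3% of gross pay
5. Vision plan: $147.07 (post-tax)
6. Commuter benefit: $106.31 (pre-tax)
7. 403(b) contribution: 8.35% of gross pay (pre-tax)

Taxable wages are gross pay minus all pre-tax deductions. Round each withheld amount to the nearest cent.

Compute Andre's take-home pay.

$1521.26

Commuter benefit: $106.31
403(b) contribution: $2258.65 × 0.0835 = $188.60
Pre-tax total = $106.31 + $188.60 = $294.91
Taxable wages = $2258.65 − $294.91 = $1963.74
State tax withheld: $1963.74 × 0.0598 = $117.43
State unemployment insurance (employee share): $2258.65 × 0.0048 = $10.84
Medicare: $2258.65 × 0.013 = $29.36
Social Security tax: $2258.65 × 0.061 = $137.78
Vision plan: $147.07
Total deductions = $106.31 + $188.60 + $117.43 + $10.84 + $29.36 + $137.78 + $147.07 = $737.39
Net pay = $2258.65 − $737.39 = $1521.26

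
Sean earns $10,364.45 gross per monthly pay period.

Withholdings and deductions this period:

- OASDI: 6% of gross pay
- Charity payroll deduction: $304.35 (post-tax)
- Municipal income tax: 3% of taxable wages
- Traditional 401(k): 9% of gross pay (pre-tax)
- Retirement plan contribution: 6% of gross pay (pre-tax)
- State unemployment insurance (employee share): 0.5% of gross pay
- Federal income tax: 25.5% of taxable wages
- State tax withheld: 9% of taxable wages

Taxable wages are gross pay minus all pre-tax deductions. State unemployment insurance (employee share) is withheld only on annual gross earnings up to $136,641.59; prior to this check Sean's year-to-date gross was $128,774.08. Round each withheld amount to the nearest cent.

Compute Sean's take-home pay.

Traditional 401(k): $10,364.45 × 0.09 = $932.80
Retirement plan contribution: $10,364.45 × 0.06 = $621.87
Pre-tax total = $932.80 + $621.87 = $1,554.67
Taxable wages = $10,364.45 − $1,554.67 = $8,809.78
Municipal income tax: $8,809.78 × 0.03 = $264.29
State tax withheld: $8,809.78 × 0.09 = $792.88
Federal income tax: $8,809.78 × 0.255 = $2,246.49
State unemployment insurance (employee share): only $136,641.59 − $128,774.08 = $7,867.51 of this check is subject → $7,867.51 × 0.005 = $39.34
OASDI: $10,364.45 × 0.06 = $621.87
Charity payroll deduction: $304.35
Total deductions = $932.80 + $621.87 + $264.29 + $792.88 + $2,246.49 + $39.34 + $621.87 + $304.35 = $5,823.89
Net pay = $10,364.45 − $5,823.89 = $4,540.56

$4,540.56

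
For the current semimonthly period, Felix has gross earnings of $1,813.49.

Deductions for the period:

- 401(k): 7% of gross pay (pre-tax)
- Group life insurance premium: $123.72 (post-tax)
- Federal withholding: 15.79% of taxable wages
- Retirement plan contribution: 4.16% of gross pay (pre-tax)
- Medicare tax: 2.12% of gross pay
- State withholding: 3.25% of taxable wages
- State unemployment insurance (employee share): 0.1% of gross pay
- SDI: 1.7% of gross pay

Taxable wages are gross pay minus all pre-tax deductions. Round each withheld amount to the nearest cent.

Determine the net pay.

Retirement plan contribution: $1,813.49 × 0.0416 = $75.44
401(k): $1,813.49 × 0.07 = $126.94
Pre-tax total = $75.44 + $126.94 = $202.38
Taxable wages = $1,813.49 − $202.38 = $1,611.11
State withholding: $1,611.11 × 0.0325 = $52.36
Federal withholding: $1,611.11 × 0.1579 = $254.39
SDI: $1,813.49 × 0.017 = $30.83
Medicare tax: $1,813.49 × 0.0212 = $38.45
State unemployment insurance (employee share): $1,813.49 × 0.001 = $1.81
Group life insurance premium: $123.72
Total deductions = $75.44 + $126.94 + $52.36 + $254.39 + $30.83 + $38.45 + $1.81 + $123.72 = $703.94
Net pay = $1,813.49 − $703.94 = $1,109.55

$1,109.55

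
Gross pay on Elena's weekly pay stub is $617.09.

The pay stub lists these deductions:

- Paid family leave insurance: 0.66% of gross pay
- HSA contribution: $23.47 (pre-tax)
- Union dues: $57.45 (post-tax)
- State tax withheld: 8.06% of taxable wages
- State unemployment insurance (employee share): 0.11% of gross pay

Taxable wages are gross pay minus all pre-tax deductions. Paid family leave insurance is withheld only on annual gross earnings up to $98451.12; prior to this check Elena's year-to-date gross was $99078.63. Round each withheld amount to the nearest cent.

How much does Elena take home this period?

$487.64

HSA contribution: $23.47
Taxable wages = $617.09 − $23.47 = $593.62
State tax withheld: $593.62 × 0.0806 = $47.85
Paid family leave insurance: annual cap $98451.12 already reached (YTD $99078.63), so $0.00
State unemployment insurance (employee share): $617.09 × 0.0011 = $0.68
Union dues: $57.45
Total deductions = $23.47 + $47.85 + $0.00 + $0.68 + $57.45 = $129.45
Net pay = $617.09 − $129.45 = $487.64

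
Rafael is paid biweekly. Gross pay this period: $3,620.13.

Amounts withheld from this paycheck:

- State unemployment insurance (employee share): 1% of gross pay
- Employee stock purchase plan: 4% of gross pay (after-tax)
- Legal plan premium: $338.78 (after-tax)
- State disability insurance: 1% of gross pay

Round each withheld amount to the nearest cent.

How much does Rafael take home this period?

$3,064.14

State unemployment insurance (employee share): $3,620.13 × 0.01 = $36.20
State disability insurance: $3,620.13 × 0.01 = $36.20
Legal plan premium: $338.78
Employee stock purchase plan: $3,620.13 × 0.04 = $144.81
Total deductions = $36.20 + $36.20 + $338.78 + $144.81 = $555.99
Net pay = $3,620.13 − $555.99 = $3,064.14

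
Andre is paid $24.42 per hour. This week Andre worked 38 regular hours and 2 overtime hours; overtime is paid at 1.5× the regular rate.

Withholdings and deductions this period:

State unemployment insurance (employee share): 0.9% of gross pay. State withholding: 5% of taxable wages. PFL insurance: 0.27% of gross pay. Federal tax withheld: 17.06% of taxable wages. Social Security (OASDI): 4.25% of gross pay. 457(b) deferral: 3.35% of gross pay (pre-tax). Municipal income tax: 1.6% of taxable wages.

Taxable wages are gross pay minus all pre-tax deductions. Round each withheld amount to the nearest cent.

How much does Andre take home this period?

Regular pay: 38 × $24.42 = $927.96
Overtime pay: 2 × $24.42 × 1.5 = $73.26
Gross pay = $927.96 + $73.26 = $1001.22
457(b) deferral: $1001.22 × 0.0335 = $33.54
Taxable wages = $1001.22 − $33.54 = $967.68
Federal tax withheld: $967.68 × 0.1706 = $165.09
Municipal income tax: $967.68 × 0.016 = $15.48
State withholding: $967.68 × 0.05 = $48.38
Social Security (OASDI): $1001.22 × 0.0425 = $42.55
State unemployment insurance (employee share): $1001.22 × 0.009 = $9.01
PFL insurance: $1001.22 × 0.0027 = $2.70
Total deductions = $33.54 + $165.09 + $15.48 + $48.38 + $42.55 + $9.01 + $2.70 = $316.75
Net pay = $1001.22 − $316.75 = $684.47

$684.47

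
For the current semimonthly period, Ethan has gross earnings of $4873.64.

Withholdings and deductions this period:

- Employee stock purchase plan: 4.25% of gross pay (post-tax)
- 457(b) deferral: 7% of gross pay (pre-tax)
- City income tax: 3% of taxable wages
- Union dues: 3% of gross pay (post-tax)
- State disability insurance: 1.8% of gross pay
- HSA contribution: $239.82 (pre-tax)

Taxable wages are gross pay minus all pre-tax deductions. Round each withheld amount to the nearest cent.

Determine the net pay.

$3722.82

457(b) deferral: $4873.64 × 0.07 = $341.15
HSA contribution: $239.82
Pre-tax total = $341.15 + $239.82 = $580.97
Taxable wages = $4873.64 − $580.97 = $4292.67
City income tax: $4292.67 × 0.03 = $128.78
State disability insurance: $4873.64 × 0.018 = $87.73
Employee stock purchase plan: $4873.64 × 0.0425 = $207.13
Union dues: $4873.64 × 0.03 = $146.21
Total deductions = $341.15 + $239.82 + $128.78 + $87.73 + $207.13 + $146.21 = $1150.82
Net pay = $4873.64 − $1150.82 = $3722.82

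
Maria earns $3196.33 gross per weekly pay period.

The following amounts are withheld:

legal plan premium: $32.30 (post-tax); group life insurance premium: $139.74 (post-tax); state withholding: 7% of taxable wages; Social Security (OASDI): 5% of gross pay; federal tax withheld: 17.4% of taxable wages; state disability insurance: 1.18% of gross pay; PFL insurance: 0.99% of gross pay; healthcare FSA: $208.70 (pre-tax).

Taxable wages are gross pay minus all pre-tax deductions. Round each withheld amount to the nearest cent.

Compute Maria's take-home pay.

$1857.43

Healthcare FSA: $208.70
Taxable wages = $3196.33 − $208.70 = $2987.63
Federal tax withheld: $2987.63 × 0.174 = $519.85
State withholding: $2987.63 × 0.07 = $209.13
PFL insurance: $3196.33 × 0.0099 = $31.64
Social Security (OASDI): $3196.33 × 0.05 = $159.82
State disability insurance: $3196.33 × 0.0118 = $37.72
Legal plan premium: $32.30
Group life insurance premium: $139.74
Total deductions = $208.70 + $519.85 + $209.13 + $31.64 + $159.82 + $37.72 + $32.30 + $139.74 = $1338.90
Net pay = $3196.33 − $1338.90 = $1857.43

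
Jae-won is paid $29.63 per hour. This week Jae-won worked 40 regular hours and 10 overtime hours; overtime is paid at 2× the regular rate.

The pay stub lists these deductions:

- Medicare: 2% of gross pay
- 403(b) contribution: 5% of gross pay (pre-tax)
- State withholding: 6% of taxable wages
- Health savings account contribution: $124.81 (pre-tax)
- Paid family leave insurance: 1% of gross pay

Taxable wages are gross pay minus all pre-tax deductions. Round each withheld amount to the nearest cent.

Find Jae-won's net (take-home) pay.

$1,416.91

Regular pay: 40 × $29.63 = $1,185.20
Overtime pay: 10 × $29.63 × 2 = $592.60
Gross pay = $1,185.20 + $592.60 = $1,777.80
403(b) contribution: $1,777.80 × 0.05 = $88.89
Health savings account contribution: $124.81
Pre-tax total = $88.89 + $124.81 = $213.70
Taxable wages = $1,777.80 − $213.70 = $1,564.10
State withholding: $1,564.10 × 0.06 = $93.85
Medicare: $1,777.80 × 0.02 = $35.56
Paid family leave insurance: $1,777.80 × 0.01 = $17.78
Total deductions = $88.89 + $124.81 + $93.85 + $35.56 + $17.78 = $360.89
Net pay = $1,777.80 − $360.89 = $1,416.91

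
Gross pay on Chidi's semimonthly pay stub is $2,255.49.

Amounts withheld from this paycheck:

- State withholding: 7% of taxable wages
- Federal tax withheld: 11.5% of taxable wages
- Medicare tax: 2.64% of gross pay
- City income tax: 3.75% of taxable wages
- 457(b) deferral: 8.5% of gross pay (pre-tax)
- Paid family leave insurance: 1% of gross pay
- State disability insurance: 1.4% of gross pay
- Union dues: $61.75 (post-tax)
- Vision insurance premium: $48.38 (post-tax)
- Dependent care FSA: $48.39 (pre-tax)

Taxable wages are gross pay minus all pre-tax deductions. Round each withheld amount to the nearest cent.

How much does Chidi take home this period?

457(b) deferral: $2,255.49 × 0.085 = $191.72
Dependent care FSA: $48.39
Pre-tax total = $191.72 + $48.39 = $240.11
Taxable wages = $2,255.49 − $240.11 = $2,015.38
Federal tax withheld: $2,015.38 × 0.115 = $231.77
State withholding: $2,015.38 × 0.07 = $141.08
City income tax: $2,015.38 × 0.0375 = $75.58
Medicare tax: $2,255.49 × 0.0264 = $59.54
State disability insurance: $2,255.49 × 0.014 = $31.58
Paid family leave insurance: $2,255.49 × 0.01 = $22.55
Union dues: $61.75
Vision insurance premium: $48.38
Total deductions = $191.72 + $48.39 + $231.77 + $141.08 + $75.58 + $59.54 + $31.58 + $22.55 + $61.75 + $48.38 = $912.34
Net pay = $2,255.49 − $912.34 = $1,343.15

$1,343.15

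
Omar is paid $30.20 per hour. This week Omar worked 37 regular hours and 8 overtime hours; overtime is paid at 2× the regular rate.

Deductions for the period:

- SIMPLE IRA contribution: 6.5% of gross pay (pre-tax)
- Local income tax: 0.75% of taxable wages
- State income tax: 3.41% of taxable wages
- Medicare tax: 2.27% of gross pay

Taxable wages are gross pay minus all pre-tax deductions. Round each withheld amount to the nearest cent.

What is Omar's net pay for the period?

Regular pay: 37 × $30.20 = $1,117.40
Overtime pay: 8 × $30.20 × 2 = $483.20
Gross pay = $1,117.40 + $483.20 = $1,600.60
SIMPLE IRA contribution: $1,600.60 × 0.065 = $104.04
Taxable wages = $1,600.60 − $104.04 = $1,496.56
Local income tax: $1,496.56 × 0.0075 = $11.22
State income tax: $1,496.56 × 0.0341 = $51.03
Medicare tax: $1,600.60 × 0.0227 = $36.33
Total deductions = $104.04 + $11.22 + $51.03 + $36.33 = $202.62
Net pay = $1,600.60 − $202.62 = $1,397.98

$1,397.98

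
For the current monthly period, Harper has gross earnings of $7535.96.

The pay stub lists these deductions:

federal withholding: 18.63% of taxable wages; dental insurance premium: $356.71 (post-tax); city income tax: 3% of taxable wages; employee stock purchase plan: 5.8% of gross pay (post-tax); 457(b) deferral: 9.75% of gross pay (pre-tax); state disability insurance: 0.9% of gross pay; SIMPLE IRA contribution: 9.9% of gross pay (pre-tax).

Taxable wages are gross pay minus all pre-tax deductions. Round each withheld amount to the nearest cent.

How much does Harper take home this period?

SIMPLE IRA contribution: $7535.96 × 0.099 = $746.06
457(b) deferral: $7535.96 × 0.0975 = $734.76
Pre-tax total = $746.06 + $734.76 = $1480.82
Taxable wages = $7535.96 − $1480.82 = $6055.14
City income tax: $6055.14 × 0.03 = $181.65
Federal withholding: $6055.14 × 0.1863 = $1128.07
State disability insurance: $7535.96 × 0.009 = $67.82
Dental insurance premium: $356.71
Employee stock purchase plan: $7535.96 × 0.058 = $437.09
Total deductions = $746.06 + $734.76 + $181.65 + $1128.07 + $67.82 + $356.71 + $437.09 = $3652.16
Net pay = $7535.96 − $3652.16 = $3883.80

$3883.80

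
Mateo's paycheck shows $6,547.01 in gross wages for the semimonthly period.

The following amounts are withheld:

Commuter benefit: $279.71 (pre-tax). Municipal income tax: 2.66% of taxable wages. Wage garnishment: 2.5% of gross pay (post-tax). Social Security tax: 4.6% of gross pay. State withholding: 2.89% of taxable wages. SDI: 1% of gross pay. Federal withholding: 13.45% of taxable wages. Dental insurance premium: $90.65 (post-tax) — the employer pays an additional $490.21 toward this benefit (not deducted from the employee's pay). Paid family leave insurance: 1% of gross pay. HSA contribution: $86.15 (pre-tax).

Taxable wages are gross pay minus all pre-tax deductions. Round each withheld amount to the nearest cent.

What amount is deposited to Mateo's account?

HSA contribution: $86.15
Commuter benefit: $279.71
Pre-tax total = $86.15 + $279.71 = $365.86
Taxable wages = $6,547.01 − $365.86 = $6,181.15
Federal withholding: $6,181.15 × 0.1345 = $831.36
State withholding: $6,181.15 × 0.0289 = $178.64
Municipal income tax: $6,181.15 × 0.0266 = $164.42
Social Security tax: $6,547.01 × 0.046 = $301.16
Paid family leave insurance: $6,547.01 × 0.01 = $65.47
SDI: $6,547.01 × 0.01 = $65.47
Dental insurance premium: $90.65
Wage garnishment: $6,547.01 × 0.025 = $163.68
(Employer's $490.21 toward dental insurance premium is not withheld from the employee.)
Total deductions = $86.15 + $279.71 + $831.36 + $178.64 + $164.42 + $301.16 + $65.47 + $65.47 + $90.65 + $163.68 = $2,226.71
Net pay = $6,547.01 − $2,226.71 = $4,320.30

$4,320.30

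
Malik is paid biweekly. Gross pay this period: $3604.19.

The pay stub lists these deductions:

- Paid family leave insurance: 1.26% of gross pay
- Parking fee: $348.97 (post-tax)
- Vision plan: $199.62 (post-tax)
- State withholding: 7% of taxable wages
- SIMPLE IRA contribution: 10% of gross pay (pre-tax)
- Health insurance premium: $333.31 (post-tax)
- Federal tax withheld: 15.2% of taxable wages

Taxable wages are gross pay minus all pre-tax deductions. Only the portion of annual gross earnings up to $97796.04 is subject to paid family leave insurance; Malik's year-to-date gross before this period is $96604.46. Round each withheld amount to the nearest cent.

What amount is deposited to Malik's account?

$1626.75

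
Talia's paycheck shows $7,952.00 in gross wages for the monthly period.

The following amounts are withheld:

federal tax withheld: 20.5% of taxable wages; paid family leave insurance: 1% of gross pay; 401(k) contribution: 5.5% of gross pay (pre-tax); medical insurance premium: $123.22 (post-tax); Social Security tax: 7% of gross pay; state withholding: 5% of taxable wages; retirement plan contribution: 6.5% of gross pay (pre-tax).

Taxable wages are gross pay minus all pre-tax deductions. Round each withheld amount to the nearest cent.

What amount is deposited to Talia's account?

$4,453.95

Retirement plan contribution: $7,952.00 × 0.065 = $516.88
401(k) contribution: $7,952.00 × 0.055 = $437.36
Pre-tax total = $516.88 + $437.36 = $954.24
Taxable wages = $7,952.00 − $954.24 = $6,997.76
State withholding: $6,997.76 × 0.05 = $349.89
Federal tax withheld: $6,997.76 × 0.205 = $1,434.54
Paid family leave insurance: $7,952.00 × 0.01 = $79.52
Social Security tax: $7,952.00 × 0.07 = $556.64
Medical insurance premium: $123.22
Total deductions = $516.88 + $437.36 + $349.89 + $1,434.54 + $79.52 + $556.64 + $123.22 = $3,498.05
Net pay = $7,952.00 − $3,498.05 = $4,453.95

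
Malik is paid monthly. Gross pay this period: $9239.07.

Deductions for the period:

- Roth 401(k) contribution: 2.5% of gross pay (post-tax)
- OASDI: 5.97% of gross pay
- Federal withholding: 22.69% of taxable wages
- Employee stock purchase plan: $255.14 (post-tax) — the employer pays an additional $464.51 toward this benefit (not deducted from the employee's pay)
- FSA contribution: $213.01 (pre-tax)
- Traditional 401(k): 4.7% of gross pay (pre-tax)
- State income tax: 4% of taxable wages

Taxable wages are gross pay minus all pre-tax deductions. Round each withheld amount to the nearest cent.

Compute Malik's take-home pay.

Traditional 401(k): $9239.07 × 0.047 = $434.24
FSA contribution: $213.01
Pre-tax total = $434.24 + $213.01 = $647.25
Taxable wages = $9239.07 − $647.25 = $8591.82
State income tax: $8591.82 × 0.04 = $343.67
Federal withholding: $8591.82 × 0.2269 = $1949.48
OASDI: $9239.07 × 0.0597 = $551.57
Roth 401(k) contribution: $9239.07 × 0.025 = $230.98
Employee stock purchase plan: $255.14
(Employer's $464.51 toward employee stock purchase plan is not withheld from the employee.)
Total deductions = $434.24 + $213.01 + $343.67 + $1949.48 + $551.57 + $230.98 + $255.14 = $3978.09
Net pay = $9239.07 − $3978.09 = $5260.98

$5260.98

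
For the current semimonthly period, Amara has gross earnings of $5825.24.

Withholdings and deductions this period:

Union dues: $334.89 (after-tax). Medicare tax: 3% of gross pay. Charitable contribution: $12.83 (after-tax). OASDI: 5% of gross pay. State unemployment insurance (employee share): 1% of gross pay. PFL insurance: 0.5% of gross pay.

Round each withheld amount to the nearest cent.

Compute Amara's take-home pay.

PFL insurance: $5825.24 × 0.005 = $29.13
OASDI: $5825.24 × 0.05 = $291.26
State unemployment insurance (employee share): $5825.24 × 0.01 = $58.25
Medicare tax: $5825.24 × 0.03 = $174.76
Union dues: $334.89
Charitable contribution: $12.83
Total deductions = $29.13 + $291.26 + $58.25 + $174.76 + $334.89 + $12.83 = $901.12
Net pay = $5825.24 − $901.12 = $4924.12

$4924.12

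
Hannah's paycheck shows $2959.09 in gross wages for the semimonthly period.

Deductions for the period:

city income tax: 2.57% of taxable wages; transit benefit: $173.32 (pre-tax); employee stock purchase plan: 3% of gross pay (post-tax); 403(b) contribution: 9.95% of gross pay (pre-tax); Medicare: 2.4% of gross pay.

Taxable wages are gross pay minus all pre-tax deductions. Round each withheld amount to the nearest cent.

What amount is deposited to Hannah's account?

Transit benefit: $173.32
403(b) contribution: $2959.09 × 0.0995 = $294.43
Pre-tax total = $173.32 + $294.43 = $467.75
Taxable wages = $2959.09 − $467.75 = $2491.34
City income tax: $2491.34 × 0.0257 = $64.03
Medicare: $2959.09 × 0.024 = $71.02
Employee stock purchase plan: $2959.09 × 0.03 = $88.77
Total deductions = $173.32 + $294.43 + $64.03 + $71.02 + $88.77 = $691.57
Net pay = $2959.09 − $691.57 = $2267.52

$2267.52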